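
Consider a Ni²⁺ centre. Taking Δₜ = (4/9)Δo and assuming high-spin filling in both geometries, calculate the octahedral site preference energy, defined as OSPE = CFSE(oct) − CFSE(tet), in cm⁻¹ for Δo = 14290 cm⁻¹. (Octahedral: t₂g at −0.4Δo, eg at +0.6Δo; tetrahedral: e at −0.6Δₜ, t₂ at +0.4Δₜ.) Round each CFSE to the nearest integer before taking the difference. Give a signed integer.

Ni sits in group 10; removing 2 electrons leaves Ni²⁺ with 10 − 2 = 8 d electrons.
Octahedral (high-spin): t₂g⁶ eg², CFSE = 6(−0.4) + 2(+0.6) = -1.2Δo = -1.2 × 14290 = -17148 cm⁻¹.
Tetrahedral: e⁴ t₂⁴, CFSE = 4(−0.6) + 4(+0.4) = -0.8Δₜ = -0.8 × (4/9) × 14290 = -5081 cm⁻¹.
Subtracting, OSPE = -17148 − (-5081) = -12067 cm⁻¹.

-12067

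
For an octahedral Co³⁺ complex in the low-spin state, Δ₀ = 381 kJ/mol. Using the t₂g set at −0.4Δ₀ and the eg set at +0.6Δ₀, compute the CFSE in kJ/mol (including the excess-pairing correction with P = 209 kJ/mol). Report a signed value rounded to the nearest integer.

Co sits in group 9; removing 3 electrons leaves Co³⁺ with 9 − 3 = 6 d electrons.
The d⁶ electrons fill as t₂g⁶ eg⁰.
Orbital CFSE = 6(-0.4) + 0(0.6) = -2.4Δ₀ = -2.4 × 381 = -914 kJ/mol.
High-spin d⁶ would be t₂g⁴ eg² with 1 pair; low-spin has 3, so 2 excess pairs cost +2P = +418 kJ/mol.
Overall CFSE = -914 + 418 = -496 kJ/mol.

-496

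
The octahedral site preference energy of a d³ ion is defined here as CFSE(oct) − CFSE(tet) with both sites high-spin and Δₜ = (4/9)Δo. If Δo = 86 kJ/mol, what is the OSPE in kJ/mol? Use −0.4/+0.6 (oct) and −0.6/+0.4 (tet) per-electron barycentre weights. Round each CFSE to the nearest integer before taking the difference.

Octahedral (high-spin): t₂g³ eg⁰, CFSE = 3(−0.4) + 0(+0.6) = -1.2Δo = -1.2 × 86 = -103 kJ/mol.
Tetrahedral: e² t₂¹, CFSE = 2(−0.6) + 1(+0.4) = -0.8Δₜ = -0.8 × (4/9) × 86 = -31 kJ/mol.
OSPE = CFSE(oct) − CFSE(tet) = -103 − (-31) = -72 kJ/mol.

-72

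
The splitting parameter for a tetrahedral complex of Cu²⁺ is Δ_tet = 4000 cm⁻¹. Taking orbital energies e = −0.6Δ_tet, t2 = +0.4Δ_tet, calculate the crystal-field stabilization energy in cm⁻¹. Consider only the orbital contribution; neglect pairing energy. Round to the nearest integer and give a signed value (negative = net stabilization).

Cu sits in group 11; removing 2 electrons leaves Cu²⁺ with 11 − 2 = 9 d electrons.
With tetrahedral geometry the complex is necessarily high-spin.
The d⁹ electrons fill as e^4 t2^5.
Orbital CFSE = 4(-0.6) + 5(0.4) = -0.4Δ_tet = -0.4 × 4000 = -1600 cm⁻¹.

-1600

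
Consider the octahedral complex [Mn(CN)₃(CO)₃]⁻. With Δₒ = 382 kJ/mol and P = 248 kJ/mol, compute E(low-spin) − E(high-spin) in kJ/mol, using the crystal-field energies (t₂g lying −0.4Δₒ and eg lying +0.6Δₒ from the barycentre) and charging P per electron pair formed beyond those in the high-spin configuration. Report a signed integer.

-268

Ligand charges: 3×(-1) from CN⁻ and 3×(+0) from CO sum to -3; with overall charge -1, Mn is +2.
Mn²⁺: group 7, so d-count = 7 − 2 = 5.
High-spin: t₂g³ eg², CFSE = 0.0Δₒ = 0 kJ/mol.
Low-spin: t₂g⁵ eg⁰, orbital CFSE = -2.0Δₒ = -764 kJ/mol; plus 2 excess pairs × P = +496 kJ/mol; total -268 kJ/mol.
E(LS) − E(HS) = -268 − (0) = -268 kJ/mol.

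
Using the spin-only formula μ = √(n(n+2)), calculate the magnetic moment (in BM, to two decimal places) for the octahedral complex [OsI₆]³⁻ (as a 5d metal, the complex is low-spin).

1.73 BM

Each I⁻ contributes -1; 6 × (-1) = -6. With overall charge -3, Os is in the +3 oxidation state.
Os sits in group 8; removing 3 electrons leaves Os³⁺ with 8 − 3 = 5 d electrons.
Configuration: t₂g⁵ eg⁰ → 1 unpaired electron.
μ(spin-only) = √[1(1+2)] = √3 ≈ 1.73 BM.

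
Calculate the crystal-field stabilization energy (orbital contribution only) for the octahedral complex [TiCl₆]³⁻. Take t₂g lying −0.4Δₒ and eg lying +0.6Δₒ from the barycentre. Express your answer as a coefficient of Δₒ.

Each Cl⁻ contributes -1; 6 × (-1) = -6. With overall charge -3, Ti is in the +3 oxidation state.
Ti³⁺: group 4, so d-count = 4 − 3 = 1.
Configuration: t₂g¹ eg⁰.
CFSE = 1(-0.4Δₒ) + 0(0.6Δₒ) = -0.4Δₒ + 0.0Δₒ = -0.4Δₒ.

-0.4 Δₒ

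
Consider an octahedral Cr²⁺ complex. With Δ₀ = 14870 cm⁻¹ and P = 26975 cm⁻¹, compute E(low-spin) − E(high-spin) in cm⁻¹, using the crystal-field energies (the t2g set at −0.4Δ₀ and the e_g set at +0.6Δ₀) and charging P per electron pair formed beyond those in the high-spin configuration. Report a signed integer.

12105

Cr²⁺: group 6, so d-count = 6 − 2 = 4.
In the high-spin limit (t2g^3 e_g^1) the orbital term is -0.6Δ₀ = -8922 cm⁻¹, with no excess pairing.
Low-spin: t2g^4 e_g^0, orbital CFSE = -1.6Δ₀ = -23792 cm⁻¹; plus 1 excess pair × P = +26975 cm⁻¹; total 3183 cm⁻¹.
The difference is 3183 − (-8922) = 12105 cm⁻¹, so high-spin lies lower.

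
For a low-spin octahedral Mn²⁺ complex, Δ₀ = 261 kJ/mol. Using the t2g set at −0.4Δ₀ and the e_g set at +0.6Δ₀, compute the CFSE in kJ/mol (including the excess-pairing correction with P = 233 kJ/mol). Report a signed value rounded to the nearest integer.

-56

Mn²⁺: group 7, so d-count = 7 − 2 = 5.
Configuration: t2g^5 e_g^0.
Orbital CFSE = 5(-0.4) + 0(0.6) = -2.0Δ₀ = -2.0 × 261 = -522 kJ/mol.
Relative to high-spin t2g^3 e_g^2 (0 paired), the low-spin configuration has 2 additional pairs, contributing +2 × 233 = +466 kJ/mol.
Combining: -522 + 466 = -56 kJ/mol.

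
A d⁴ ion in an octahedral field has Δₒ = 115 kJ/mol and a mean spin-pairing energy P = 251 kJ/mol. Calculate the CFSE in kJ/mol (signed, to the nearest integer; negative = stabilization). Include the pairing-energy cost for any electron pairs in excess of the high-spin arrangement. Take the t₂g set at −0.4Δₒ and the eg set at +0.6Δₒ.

Here Δₒ < P (115 < 251), so the high-spin state is favoured.
That gives t₂g³ eg¹.
Orbital CFSE = -0.6Δₒ = -0.6 × 115 = -69 kJ/mol.
High-spin has no excess pairs, so no pairing correction applies.

-69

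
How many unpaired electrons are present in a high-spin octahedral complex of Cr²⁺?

Group 6 minus oxidation state +2 gives a d⁴ configuration for Cr²⁺.
Configuration: t2g^3 e_g^1, giving 4 unpaired electrons.

4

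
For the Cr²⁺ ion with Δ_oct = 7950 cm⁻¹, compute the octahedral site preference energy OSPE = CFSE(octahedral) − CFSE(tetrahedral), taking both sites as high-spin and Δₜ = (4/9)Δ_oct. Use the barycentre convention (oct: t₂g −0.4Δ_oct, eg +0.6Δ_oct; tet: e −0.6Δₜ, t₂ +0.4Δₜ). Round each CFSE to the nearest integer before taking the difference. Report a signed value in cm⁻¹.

-3357

Cr²⁺: group 6, so d-count = 6 − 2 = 4.
In an octahedral site d⁴ (HS) is t₂g³ eg¹, giving CFSE(oct) = -0.6Δ_oct = -4770 cm⁻¹.
Tetrahedral: e² t₂², CFSE = 2(−0.6) + 2(+0.4) = -0.4Δₜ = -0.4 × (4/9) × 7950 = -1413 cm⁻¹.
OSPE = -4770 − (-1413) = -3357 cm⁻¹.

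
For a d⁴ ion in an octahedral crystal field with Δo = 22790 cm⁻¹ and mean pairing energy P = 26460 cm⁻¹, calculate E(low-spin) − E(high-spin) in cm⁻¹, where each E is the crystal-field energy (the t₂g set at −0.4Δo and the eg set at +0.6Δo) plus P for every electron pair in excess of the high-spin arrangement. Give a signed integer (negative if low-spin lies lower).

3670

In the high-spin limit (t₂g³ eg¹) the orbital term is -0.6Δo = -13674 cm⁻¹, with no excess pairing.
Low-spin: t₂g⁴ eg⁰, orbital CFSE = -1.6Δo = -36464 cm⁻¹; plus 1 excess pair × P = +26460 cm⁻¹; total -10004 cm⁻¹.
The difference is -10004 − (-13674) = 3670 cm⁻¹, so high-spin lies lower.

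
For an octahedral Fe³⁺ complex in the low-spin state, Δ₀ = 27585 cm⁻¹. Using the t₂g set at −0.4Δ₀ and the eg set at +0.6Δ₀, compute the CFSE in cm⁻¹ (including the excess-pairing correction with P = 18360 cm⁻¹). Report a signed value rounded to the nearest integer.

-18450

Group 8 minus oxidation state +3 gives a d⁵ configuration for Fe³⁺.
Configuration: t₂g⁵ eg⁰.
CFSE(orbital) = 5×(-0.4Δ₀) + 0×(0.6Δ₀) = -2.0Δ₀; with Δ₀ = 27585 cm⁻¹ that is -55170 cm⁻¹.
Relative to high-spin t₂g³ eg² (0 paired), the low-spin configuration has 2 additional pairs, contributing +2 × 18360 = +36720 cm⁻¹.
Net CFSE = -55170 + 36720 = -18450 cm⁻¹.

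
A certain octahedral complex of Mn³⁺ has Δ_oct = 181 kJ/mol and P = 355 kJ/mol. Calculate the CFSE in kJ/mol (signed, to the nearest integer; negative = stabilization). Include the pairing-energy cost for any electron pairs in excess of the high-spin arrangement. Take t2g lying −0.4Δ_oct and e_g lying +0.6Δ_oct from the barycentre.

-109

Group 7 minus oxidation state +3 gives a d⁴ configuration for Mn³⁺.
Here Δ_oct < P (181 < 355), so the high-spin state is favoured.
That gives t2g^3 e_g^1.
Orbital CFSE = -0.6Δ_oct = -0.6 × 181 = -109 kJ/mol.
High-spin has no excess pairs, so no pairing correction applies.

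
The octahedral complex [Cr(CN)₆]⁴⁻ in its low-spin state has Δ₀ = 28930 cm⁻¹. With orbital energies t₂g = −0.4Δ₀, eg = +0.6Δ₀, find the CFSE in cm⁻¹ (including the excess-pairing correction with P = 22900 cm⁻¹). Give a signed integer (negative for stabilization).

Each CN⁻ contributes -1; 6 × (-1) = -6. With overall charge -4, Cr is in the +2 oxidation state.
Cr²⁺: group 6, so d-count = 6 − 2 = 4.
Configuration: t₂g⁴ eg⁰.
Orbital CFSE = 4(-0.4) + 0(0.6) = -1.6Δ₀ = -1.6 × 28930 = -46288 cm⁻¹.
High-spin d⁴ would be t₂g³ eg¹ with 0 pairs; low-spin has 1, so 1 excess pair costs +1P = +22900 cm⁻¹.
Overall CFSE = -46288 + 22900 = -23388 cm⁻¹.

-23388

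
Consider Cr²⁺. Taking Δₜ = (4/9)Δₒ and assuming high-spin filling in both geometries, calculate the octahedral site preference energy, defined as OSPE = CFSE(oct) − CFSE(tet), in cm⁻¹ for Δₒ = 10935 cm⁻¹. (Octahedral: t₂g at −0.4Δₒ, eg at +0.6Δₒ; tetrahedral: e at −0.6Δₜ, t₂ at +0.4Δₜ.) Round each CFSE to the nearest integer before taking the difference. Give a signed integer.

Group 6 minus oxidation state +2 gives a d⁴ configuration for Cr²⁺.
In an octahedral site d⁴ (HS) is t₂g³ eg¹, giving CFSE(oct) = -0.6Δₒ = -6561 cm⁻¹.
Tetrahedral e² t₂² gives -0.4Δₜ = -0.4 × (4/9) × 10935 = -1944 cm⁻¹.
OSPE = -6561 − (-1944) = -4617 cm⁻¹.

-4617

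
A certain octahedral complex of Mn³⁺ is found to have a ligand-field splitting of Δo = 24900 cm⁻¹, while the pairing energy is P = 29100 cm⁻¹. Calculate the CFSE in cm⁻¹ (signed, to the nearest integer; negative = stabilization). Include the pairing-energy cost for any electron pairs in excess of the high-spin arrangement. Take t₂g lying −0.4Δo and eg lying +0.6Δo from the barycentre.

-14940

Mn is in group 7, so Mn³⁺ is d⁴ (7 − 3 = 4).
Here Δo < P (24900 < 29100), so the high-spin state is favoured.
Configuration: t₂g³ eg¹.
Orbital CFSE = -0.6Δo = -0.6 × 24900 = -14940 cm⁻¹.
High-spin has no excess pairs, so no pairing correction applies.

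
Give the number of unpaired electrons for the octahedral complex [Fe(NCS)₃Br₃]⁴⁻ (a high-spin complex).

4

Ligand charges: 3×(-1) from NCS⁻ and 3×(-1) from Br⁻ sum to -6; with overall charge -4, Fe is +2.
Fe is in group 8, so Fe²⁺ is d⁶ (8 − 2 = 6).
Configuration: t₂g⁴ eg², giving 4 unpaired electrons.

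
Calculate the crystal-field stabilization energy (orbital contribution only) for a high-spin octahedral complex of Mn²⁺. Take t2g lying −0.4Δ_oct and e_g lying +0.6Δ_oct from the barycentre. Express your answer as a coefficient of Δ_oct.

Group 7 minus oxidation state +2 gives a d⁵ configuration for Mn²⁺.
Configuration: t2g^3 e_g^2.
CFSE = 3(-0.4Δ_oct) + 2(0.6Δ_oct) = -1.2Δ_oct + 1.2Δ_oct = 0.0Δ_oct.

0.0 Δ_oct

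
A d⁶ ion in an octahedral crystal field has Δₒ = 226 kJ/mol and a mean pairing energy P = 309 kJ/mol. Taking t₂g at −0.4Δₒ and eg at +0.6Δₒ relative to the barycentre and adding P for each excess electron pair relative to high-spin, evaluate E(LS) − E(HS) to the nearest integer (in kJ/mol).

High-spin d⁶ fills as t₂g⁴ eg² with CFSE 4(−0.4) + 2(+0.6) = -0.4Δₒ = -90 kJ/mol.
For low-spin the configuration is t₂g⁶ eg⁰: orbital energy -2.4 × 226 = -542 kJ/mol, and 2 additional pairs relative to high-spin add 618 kJ/mol, giving 76 kJ/mol.
The difference is 76 − (-90) = 166 kJ/mol, so high-spin lies lower.

166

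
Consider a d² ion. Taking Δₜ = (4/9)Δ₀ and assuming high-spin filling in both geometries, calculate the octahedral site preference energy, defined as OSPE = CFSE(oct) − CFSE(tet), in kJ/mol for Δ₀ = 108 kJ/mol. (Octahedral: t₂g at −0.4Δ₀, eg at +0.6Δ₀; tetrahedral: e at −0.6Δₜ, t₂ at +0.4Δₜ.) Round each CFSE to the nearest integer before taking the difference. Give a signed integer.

-28

Octahedral high-spin t₂g² eg⁰: CFSE = -0.8 × 108 = -86 kJ/mol.
In a tetrahedral site the filling is e² t₂⁰: CFSE(tet) = -1.2Δₜ = -1.2 × (4/9)(108) = -58 kJ/mol.
Subtracting, OSPE = -86 − (-58) = -28 kJ/mol.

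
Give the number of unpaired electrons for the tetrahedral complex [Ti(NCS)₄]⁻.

1

Each NCS⁻ contributes -1; 4 × (-1) = -4. With overall charge -1, Ti is in the +3 oxidation state.
Ti sits in group 4; removing 3 electrons leaves Ti³⁺ with 4 − 3 = 1 d electrons.
Tetrahedral splitting is small, so the complex is high-spin.
Configuration: e¹ t₂⁰, giving 1 unpaired electron.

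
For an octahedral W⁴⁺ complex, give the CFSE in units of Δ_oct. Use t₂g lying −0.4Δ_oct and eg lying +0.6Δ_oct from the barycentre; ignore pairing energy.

W sits in group 6; removing 4 electrons leaves W⁴⁺ with 6 − 4 = 2 d electrons.
Configuration: t₂g² eg⁰.
CFSE = 2(-0.4Δ_oct) + 0(0.6Δ_oct) = -0.8Δ_oct + 0.0Δ_oct = -0.8Δ_oct.

-0.8 Δ_oct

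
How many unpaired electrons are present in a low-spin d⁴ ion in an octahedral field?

2

Configuration: t2g^4 e_g^0, giving 2 unpaired electrons.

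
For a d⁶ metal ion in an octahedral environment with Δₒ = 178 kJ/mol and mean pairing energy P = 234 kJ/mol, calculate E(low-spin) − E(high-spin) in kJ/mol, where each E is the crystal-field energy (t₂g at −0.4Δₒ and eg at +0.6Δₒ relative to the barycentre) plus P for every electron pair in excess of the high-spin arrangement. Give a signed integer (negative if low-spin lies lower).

In the high-spin limit (t₂g⁴ eg²) the orbital term is -0.4Δₒ = -71 kJ/mol, with no excess pairing.
For low-spin the configuration is t₂g⁶ eg⁰: orbital energy -2.4 × 178 = -427 kJ/mol, and 2 additional pairs relative to high-spin add 468 kJ/mol, giving 41 kJ/mol.
Thus E(LS) − E(HS) = 112 kJ/mol.

112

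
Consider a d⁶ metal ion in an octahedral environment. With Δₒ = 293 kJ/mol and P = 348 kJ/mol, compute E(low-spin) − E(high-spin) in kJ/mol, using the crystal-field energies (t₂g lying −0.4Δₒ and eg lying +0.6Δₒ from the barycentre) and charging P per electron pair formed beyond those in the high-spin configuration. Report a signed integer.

High-spin d⁶ fills as t₂g⁴ eg² with CFSE 4(−0.4) + 2(+0.6) = -0.4Δₒ = -117 kJ/mol.
For low-spin the configuration is t₂g⁶ eg⁰: orbital energy -2.4 × 293 = -703 kJ/mol, and 2 additional pairs relative to high-spin add 696 kJ/mol, giving -7 kJ/mol.
E(LS) − E(HS) = -7 − (-117) = 110 kJ/mol.

110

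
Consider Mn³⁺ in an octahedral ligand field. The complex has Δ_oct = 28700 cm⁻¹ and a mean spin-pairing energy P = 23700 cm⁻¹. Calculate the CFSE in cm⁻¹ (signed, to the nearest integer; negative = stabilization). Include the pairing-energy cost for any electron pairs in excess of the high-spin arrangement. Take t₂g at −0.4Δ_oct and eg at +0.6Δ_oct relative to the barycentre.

-22220

Mn sits in group 7; removing 3 electrons leaves Mn³⁺ with 7 − 3 = 4 d electrons.
Δ_oct > P, so pairing is preferred: the ground state is low-spin.
Configuration: t₂g⁴ eg⁰.
Orbital CFSE = -1.6Δ_oct = -1.6 × 28700 = -45920 cm⁻¹.
Excess pairs vs high-spin: 1 − 0 = 1; pairing cost = +23700 cm⁻¹.
Net CFSE = -45920 + 23700 = -22220 cm⁻¹.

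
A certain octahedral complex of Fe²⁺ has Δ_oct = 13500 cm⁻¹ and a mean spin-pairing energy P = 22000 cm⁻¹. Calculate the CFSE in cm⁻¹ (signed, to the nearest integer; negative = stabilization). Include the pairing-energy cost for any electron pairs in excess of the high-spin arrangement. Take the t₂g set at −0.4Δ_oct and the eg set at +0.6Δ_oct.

Group 8 minus oxidation state +2 gives a d⁶ configuration for Fe²⁺.
Since Δ_oct = 13500 cm⁻¹ < P = 22000 cm⁻¹, the complex adopts the high-spin configuration.
Filling d⁶ accordingly: t₂g⁴ eg².
Orbital CFSE = -0.4Δ_oct = -0.4 × 13500 = -5400 cm⁻¹.
High-spin has no excess pairs, so no pairing correction applies.

-5400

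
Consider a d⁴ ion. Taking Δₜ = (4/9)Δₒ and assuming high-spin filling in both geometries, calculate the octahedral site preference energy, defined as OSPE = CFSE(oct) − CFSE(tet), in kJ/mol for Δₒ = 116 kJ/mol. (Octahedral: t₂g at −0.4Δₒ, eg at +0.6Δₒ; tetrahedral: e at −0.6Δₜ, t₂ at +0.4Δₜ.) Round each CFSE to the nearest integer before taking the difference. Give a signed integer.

-49

In an octahedral site d⁴ (HS) is t₂g³ eg¹, giving CFSE(oct) = -0.6Δₒ = -70 kJ/mol.
Tetrahedral e² t₂² gives -0.4Δₜ = -0.4 × (4/9) × 116 = -21 kJ/mol.
OSPE = CFSE(oct) − CFSE(tet) = -70 − (-21) = -49 kJ/mol.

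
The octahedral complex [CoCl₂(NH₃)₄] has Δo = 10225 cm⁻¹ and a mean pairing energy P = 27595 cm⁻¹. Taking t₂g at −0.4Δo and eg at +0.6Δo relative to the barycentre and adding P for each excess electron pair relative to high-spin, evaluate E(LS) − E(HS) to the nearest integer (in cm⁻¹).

Ligand charges: 2×(-1) from Cl⁻ and 4×(+0) from NH₃ sum to -2; with overall charge +0, Co is +2.
Co is in group 9, so Co²⁺ is d⁷ (9 − 2 = 7).
In the high-spin limit (t₂g⁵ eg²) the orbital term is -0.8Δo = -8180 cm⁻¹, with no excess pairing.
Low-spin: t₂g⁶ eg¹, orbital CFSE = -1.8Δo = -18405 cm⁻¹; plus 1 excess pair × P = +27595 cm⁻¹; total 9190 cm⁻¹.
Thus E(LS) − E(HS) = 17370 cm⁻¹.

17370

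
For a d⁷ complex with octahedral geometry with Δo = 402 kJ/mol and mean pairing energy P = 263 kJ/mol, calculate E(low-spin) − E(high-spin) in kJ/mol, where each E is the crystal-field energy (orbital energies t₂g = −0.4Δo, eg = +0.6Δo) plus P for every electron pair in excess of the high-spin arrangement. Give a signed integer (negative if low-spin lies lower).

High-spin d⁷ fills as t₂g⁵ eg² with CFSE 5(−0.4) + 2(+0.6) = -0.8Δo = -322 kJ/mol.
For low-spin the configuration is t₂g⁶ eg¹: orbital energy -1.8 × 402 = -724 kJ/mol, and 1 additional pair relative to high-spin adds 263 kJ/mol, giving -461 kJ/mol.
Thus E(LS) − E(HS) = -139 kJ/mol.

-139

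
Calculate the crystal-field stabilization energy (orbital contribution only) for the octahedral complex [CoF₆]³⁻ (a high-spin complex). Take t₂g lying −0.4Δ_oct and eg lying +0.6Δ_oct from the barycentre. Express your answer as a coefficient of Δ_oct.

Each F⁻ contributes -1; 6 × (-1) = -6. With overall charge -3, Co is in the +3 oxidation state.
Co³⁺: group 9, so d-count = 9 − 3 = 6.
Configuration: t₂g⁴ eg².
CFSE = 4(-0.4Δ_oct) + 2(0.6Δ_oct) = -1.6Δ_oct + 1.2Δ_oct = -0.4Δ_oct.

-0.4 Δ_oct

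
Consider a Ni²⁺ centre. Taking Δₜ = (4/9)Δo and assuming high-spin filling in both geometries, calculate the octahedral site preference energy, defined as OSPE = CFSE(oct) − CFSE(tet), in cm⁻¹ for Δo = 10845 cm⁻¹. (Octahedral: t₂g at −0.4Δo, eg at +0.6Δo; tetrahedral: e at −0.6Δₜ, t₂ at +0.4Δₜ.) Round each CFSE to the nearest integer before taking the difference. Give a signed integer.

Ni is in group 10, so Ni²⁺ is d⁸ (10 − 2 = 8).
In an octahedral site d⁸ (HS) is t₂g⁶ eg², giving CFSE(oct) = -1.2Δo = -13014 cm⁻¹.
Tetrahedral: e⁴ t₂⁴, CFSE = 4(−0.6) + 4(+0.4) = -0.8Δₜ = -0.8 × (4/9) × 10845 = -3856 cm⁻¹.
OSPE = -13014 − (-3856) = -9158 cm⁻¹.

-9158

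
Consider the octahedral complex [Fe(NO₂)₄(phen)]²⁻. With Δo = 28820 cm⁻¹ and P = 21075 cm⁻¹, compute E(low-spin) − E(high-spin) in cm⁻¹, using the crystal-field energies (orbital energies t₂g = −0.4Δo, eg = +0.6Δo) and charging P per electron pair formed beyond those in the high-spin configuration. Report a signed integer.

-15490

Ligand charges: 4×(-1) from NO₂⁻ and 1×(+0) from phen sum to -4; with overall charge -2, Fe is +2.
Fe sits in group 8; removing 2 electrons leaves Fe²⁺ with 8 − 2 = 6 d electrons.
High-spin: t₂g⁴ eg², CFSE = -0.4Δo = -11528 cm⁻¹.
Low-spin t₂g⁶ eg⁰ gives -2.4Δo = -69168 cm⁻¹, but forming 2 extra pairs costs 2P = 42150 cm⁻¹, so E(LS) = -69168 + 42150 = -27018 cm⁻¹.
The difference is -27018 − (-11528) = -15490 cm⁻¹, so low-spin lies lower.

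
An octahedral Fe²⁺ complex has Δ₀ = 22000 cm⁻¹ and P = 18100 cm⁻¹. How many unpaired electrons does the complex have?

Fe sits in group 8; removing 2 electrons leaves Fe²⁺ with 8 − 2 = 6 d electrons.
With Δ₀ > P the complex is low-spin.
That gives t₂g⁶ eg⁰.
Unpaired electrons: 0.

0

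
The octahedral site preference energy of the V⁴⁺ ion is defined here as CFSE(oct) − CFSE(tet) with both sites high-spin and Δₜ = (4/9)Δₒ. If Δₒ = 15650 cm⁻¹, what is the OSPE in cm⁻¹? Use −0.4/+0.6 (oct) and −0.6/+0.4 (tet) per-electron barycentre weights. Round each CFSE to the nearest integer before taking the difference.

-2087

Group 5 minus oxidation state +4 gives a d¹ configuration for V⁴⁺.
Octahedral (high-spin): t2g^1 e_g^0, CFSE = 1(−0.4) + 0(+0.6) = -0.4Δₒ = -0.4 × 15650 = -6260 cm⁻¹.
Tetrahedral: e^1 t2^0, CFSE = 1(−0.6) + 0(+0.4) = -0.6Δₜ = -0.6 × (4/9) × 15650 = -4173 cm⁻¹.
OSPE = -6260 − (-4173) = -2087 cm⁻¹.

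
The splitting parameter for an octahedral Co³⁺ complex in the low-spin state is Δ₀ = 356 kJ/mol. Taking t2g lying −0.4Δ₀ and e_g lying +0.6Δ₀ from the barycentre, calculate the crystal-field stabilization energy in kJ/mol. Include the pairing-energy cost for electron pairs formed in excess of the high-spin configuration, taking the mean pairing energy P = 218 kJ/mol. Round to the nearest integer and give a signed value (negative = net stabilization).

Co is in group 9, so Co³⁺ is d⁶ (9 − 3 = 6).
Configuration: t2g^6 e_g^0.
CFSE(orbital) = 6×(-0.4Δ₀) + 0×(0.6Δ₀) = -2.4Δ₀; with Δ₀ = 356 kJ/mol that is -854 kJ/mol.
High-spin d⁶ would be t2g^4 e_g^2 with 1 pair; low-spin has 3, so 2 excess pairs cost +2P = +436 kJ/mol.
Overall CFSE = -854 + 436 = -418 kJ/mol.

-418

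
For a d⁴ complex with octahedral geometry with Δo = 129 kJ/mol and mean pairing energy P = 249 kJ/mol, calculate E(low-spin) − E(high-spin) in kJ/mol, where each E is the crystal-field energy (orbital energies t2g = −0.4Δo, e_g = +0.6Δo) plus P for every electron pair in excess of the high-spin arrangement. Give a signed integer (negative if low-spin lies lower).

120

In the high-spin limit (t2g^3 e_g^1) the orbital term is -0.6Δo = -77 kJ/mol, with no excess pairing.
For low-spin the configuration is t2g^4 e_g^0: orbital energy -1.6 × 129 = -206 kJ/mol, and 1 additional pair relative to high-spin adds 249 kJ/mol, giving 43 kJ/mol.
Thus E(LS) − E(HS) = 120 kJ/mol.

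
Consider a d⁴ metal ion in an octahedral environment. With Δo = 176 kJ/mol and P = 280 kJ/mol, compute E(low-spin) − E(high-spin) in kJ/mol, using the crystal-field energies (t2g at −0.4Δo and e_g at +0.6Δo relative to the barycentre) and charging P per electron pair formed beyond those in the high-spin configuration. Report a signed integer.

High-spin d⁴ fills as t2g^3 e_g^1 with CFSE 3(−0.4) + 1(+0.6) = -0.6Δo = -106 kJ/mol.
Low-spin t2g^4 e_g^0 gives -1.6Δo = -282 kJ/mol, but forming 1 extra pair costs 1P = 280 kJ/mol, so E(LS) = -282 + 280 = -2 kJ/mol.
E(LS) − E(HS) = -2 − (-106) = 104 kJ/mol.

104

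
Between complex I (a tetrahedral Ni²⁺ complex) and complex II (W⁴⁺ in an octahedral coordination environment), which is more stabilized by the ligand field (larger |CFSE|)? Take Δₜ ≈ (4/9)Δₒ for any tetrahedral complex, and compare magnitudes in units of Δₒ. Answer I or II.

II

I: Ni sits in group 10; removing 2 electrons leaves Ni²⁺ with 10 − 2 = 8 d electrons; Tetrahedral splitting is small, so the complex is high-spin; e^4 t2^4, CFSE = -0.8Δₜ ≈ -0.36Δₒ.
II: Group 6 minus oxidation state +4 gives a d² configuration for W⁴⁺; t₂g² eg⁰, CFSE = -0.8Δₒ.
So II has the larger |CFSE|.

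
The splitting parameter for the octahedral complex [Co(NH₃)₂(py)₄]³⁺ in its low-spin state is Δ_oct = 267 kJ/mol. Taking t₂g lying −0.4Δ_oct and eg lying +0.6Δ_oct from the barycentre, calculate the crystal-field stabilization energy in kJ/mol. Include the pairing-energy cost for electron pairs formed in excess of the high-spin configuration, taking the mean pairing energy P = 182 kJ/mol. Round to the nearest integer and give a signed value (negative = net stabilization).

-277

Ligand charges: 2×(+0) from NH₃ and 4×(+0) from py sum to +0; with overall charge +3, Co is +3.
Co sits in group 9; removing 3 electrons leaves Co³⁺ with 9 − 3 = 6 d electrons.
The d⁶ electrons fill as t₂g⁶ eg⁰.
The orbital stabilization is -2.4Δ_oct = -2.4 × 267 = -641 kJ/mol.
Pairing penalty: 3 pairs vs 1 in the high-spin reference → 2 extra × P = 364 kJ/mol.
Combining: -641 + 364 = -277 kJ/mol.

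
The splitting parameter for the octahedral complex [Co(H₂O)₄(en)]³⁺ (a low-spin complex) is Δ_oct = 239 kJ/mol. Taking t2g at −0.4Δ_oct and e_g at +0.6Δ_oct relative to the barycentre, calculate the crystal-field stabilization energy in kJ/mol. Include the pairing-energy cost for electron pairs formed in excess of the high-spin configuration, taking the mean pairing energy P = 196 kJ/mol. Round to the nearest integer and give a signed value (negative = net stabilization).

Ligand charges: 4×(+0) from H₂O and 1×(+0) from en sum to +0; with overall charge +3, Co is +3.
Co³⁺: group 9, so d-count = 9 − 3 = 6.
The d⁶ electrons fill as t2g^6 e_g^0.
Orbital CFSE = 6(-0.4) + 0(0.6) = -2.4Δ_oct = -2.4 × 239 = -574 kJ/mol.
Relative to high-spin t2g^4 e_g^2 (1 paired), the low-spin configuration has 2 additional pairs, contributing +2 × 196 = +392 kJ/mol.
Net CFSE = -574 + 392 = -182 kJ/mol.

-182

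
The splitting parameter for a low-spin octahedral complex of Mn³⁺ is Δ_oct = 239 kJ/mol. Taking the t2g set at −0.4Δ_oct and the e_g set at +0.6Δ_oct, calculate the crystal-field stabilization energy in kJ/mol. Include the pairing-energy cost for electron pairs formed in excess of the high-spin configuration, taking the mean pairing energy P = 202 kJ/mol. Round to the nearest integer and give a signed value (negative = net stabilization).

-180

Mn is in group 7, so Mn³⁺ is d⁴ (7 − 3 = 4).
The d⁴ electrons fill as t2g^4 e_g^0.
The orbital stabilization is -1.6Δ_oct = -1.6 × 239 = -382 kJ/mol.
Pairing penalty: 1 pair vs 0 in the high-spin reference → 1 extra × P = 202 kJ/mol.
Net CFSE = -382 + 202 = -180 kJ/mol.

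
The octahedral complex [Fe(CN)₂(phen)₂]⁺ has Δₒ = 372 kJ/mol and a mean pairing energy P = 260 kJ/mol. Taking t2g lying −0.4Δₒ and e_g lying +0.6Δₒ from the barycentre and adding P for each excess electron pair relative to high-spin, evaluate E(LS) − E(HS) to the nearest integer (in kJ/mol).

Ligand charges: 2×(-1) from CN⁻ and 2×(+0) from phen sum to -2; with overall charge +1, Fe is +3.
Fe³⁺: group 8, so d-count = 8 − 3 = 5.
High-spin: t2g^3 e_g^2, CFSE = 0.0Δₒ = 0 kJ/mol.
Low-spin t2g^5 e_g^0 gives -2.0Δₒ = -744 kJ/mol, but forming 2 extra pairs costs 2P = 520 kJ/mol, so E(LS) = -744 + 520 = -224 kJ/mol.
E(LS) − E(HS) = -224 − (0) = -224 kJ/mol.

-224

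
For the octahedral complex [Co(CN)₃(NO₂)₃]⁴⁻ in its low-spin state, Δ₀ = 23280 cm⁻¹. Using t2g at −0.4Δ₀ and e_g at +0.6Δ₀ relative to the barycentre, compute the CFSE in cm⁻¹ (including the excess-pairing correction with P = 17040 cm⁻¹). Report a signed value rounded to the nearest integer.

-24864

Ligand charges: 3×(-1) from CN⁻ and 3×(-1) from NO₂⁻ sum to -6; with overall charge -4, Co is +2.
Co sits in group 9; removing 2 electrons leaves Co²⁺ with 9 − 2 = 7 d electrons.
The d⁷ electrons fill as t2g^6 e_g^1.
Orbital CFSE = 6(-0.4) + 1(0.6) = -1.8Δ₀ = -1.8 × 23280 = -41904 cm⁻¹.
Pairing penalty: 3 pairs vs 2 in the high-spin reference → 1 extra × P = 17040 cm⁻¹.
Overall CFSE = -41904 + 17040 = -24864 cm⁻¹.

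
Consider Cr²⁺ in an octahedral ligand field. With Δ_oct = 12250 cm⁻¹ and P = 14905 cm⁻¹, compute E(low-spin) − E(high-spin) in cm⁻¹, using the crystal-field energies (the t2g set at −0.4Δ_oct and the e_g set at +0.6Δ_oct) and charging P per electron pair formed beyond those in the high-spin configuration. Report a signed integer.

Cr²⁺: group 6, so d-count = 6 − 2 = 4.
In the high-spin limit (t2g^3 e_g^1) the orbital term is -0.6Δ_oct = -7350 cm⁻¹, with no excess pairing.
Low-spin t2g^4 e_g^0 gives -1.6Δ_oct = -19600 cm⁻¹, but forming 1 extra pair costs 1P = 14905 cm⁻¹, so E(LS) = -19600 + 14905 = -4695 cm⁻¹.
E(LS) − E(HS) = -4695 − (-7350) = 2655 cm⁻¹.

2655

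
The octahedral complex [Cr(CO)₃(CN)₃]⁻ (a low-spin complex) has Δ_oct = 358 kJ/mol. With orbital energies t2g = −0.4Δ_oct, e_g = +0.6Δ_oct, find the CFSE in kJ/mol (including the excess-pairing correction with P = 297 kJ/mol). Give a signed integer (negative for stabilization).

-276

Ligand charges: 3×(+0) from CO and 3×(-1) from CN⁻ sum to -3; with overall charge -1, Cr is +2.
Cr sits in group 6; removing 2 electrons leaves Cr²⁺ with 6 − 2 = 4 d electrons.
The d⁴ electrons fill as t2g^4 e_g^0.
Orbital CFSE = 4(-0.4) + 0(0.6) = -1.6Δ_oct = -1.6 × 358 = -573 kJ/mol.
High-spin d⁴ would be t2g^3 e_g^1 with 0 pairs; low-spin has 1, so 1 excess pair costs +1P = +297 kJ/mol.
Net CFSE = -573 + 297 = -276 kJ/mol.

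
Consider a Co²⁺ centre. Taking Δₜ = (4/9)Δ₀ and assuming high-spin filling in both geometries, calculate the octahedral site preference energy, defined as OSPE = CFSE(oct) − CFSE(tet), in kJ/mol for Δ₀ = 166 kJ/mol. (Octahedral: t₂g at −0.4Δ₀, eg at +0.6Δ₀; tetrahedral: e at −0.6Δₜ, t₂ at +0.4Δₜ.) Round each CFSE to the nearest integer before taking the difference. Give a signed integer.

Co sits in group 9; removing 2 electrons leaves Co²⁺ with 9 − 2 = 7 d electrons.
Octahedral (high-spin): t₂g⁵ eg², CFSE = 5(−0.4) + 2(+0.6) = -0.8Δ₀ = -0.8 × 166 = -133 kJ/mol.
Tetrahedral: e⁴ t₂³, CFSE = 4(−0.6) + 3(+0.4) = -1.2Δₜ = -1.2 × (4/9) × 166 = -89 kJ/mol.
OSPE = CFSE(oct) − CFSE(tet) = -133 − (-89) = -44 kJ/mol.

-44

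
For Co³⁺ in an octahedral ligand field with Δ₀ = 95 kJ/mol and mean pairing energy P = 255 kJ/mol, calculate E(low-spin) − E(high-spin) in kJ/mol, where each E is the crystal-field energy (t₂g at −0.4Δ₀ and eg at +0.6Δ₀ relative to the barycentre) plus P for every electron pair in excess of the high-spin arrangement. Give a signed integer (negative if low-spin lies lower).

Co sits in group 9; removing 3 electrons leaves Co³⁺ with 9 − 3 = 6 d electrons.
High-spin d⁶ fills as t₂g⁴ eg² with CFSE 4(−0.4) + 2(+0.6) = -0.4Δ₀ = -38 kJ/mol.
Low-spin: t₂g⁶ eg⁰, orbital CFSE = -2.4Δ₀ = -228 kJ/mol; plus 2 excess pairs × P = +510 kJ/mol; total 282 kJ/mol.
Thus E(LS) − E(HS) = 320 kJ/mol.

320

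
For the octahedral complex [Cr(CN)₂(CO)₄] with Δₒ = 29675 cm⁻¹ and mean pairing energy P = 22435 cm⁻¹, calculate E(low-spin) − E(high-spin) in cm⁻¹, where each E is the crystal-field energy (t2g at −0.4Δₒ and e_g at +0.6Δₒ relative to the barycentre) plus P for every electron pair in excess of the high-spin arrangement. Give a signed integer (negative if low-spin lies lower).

-7240

Ligand charges: 2×(-1) from CN⁻ and 4×(+0) from CO sum to -2; with overall charge +0, Cr is +2.
Cr sits in group 6; removing 2 electrons leaves Cr²⁺ with 6 − 2 = 4 d electrons.
High-spin d⁴ fills as t2g^3 e_g^1 with CFSE 3(−0.4) + 1(+0.6) = -0.6Δₒ = -17805 cm⁻¹.
For low-spin the configuration is t2g^4 e_g^0: orbital energy -1.6 × 29675 = -47480 cm⁻¹, and 1 additional pair relative to high-spin adds 22435 cm⁻¹, giving -25045 cm⁻¹.
E(LS) − E(HS) = -25045 − (-17805) = -7240 cm⁻¹.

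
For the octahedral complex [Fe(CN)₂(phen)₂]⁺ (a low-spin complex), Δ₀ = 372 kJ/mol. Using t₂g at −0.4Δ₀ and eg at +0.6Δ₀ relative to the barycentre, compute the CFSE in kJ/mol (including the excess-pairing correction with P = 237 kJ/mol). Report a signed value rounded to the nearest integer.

Ligand charges: 2×(-1) from CN⁻ and 2×(+0) from phen sum to -2; with overall charge +1, Fe is +3.
Fe³⁺: group 8, so d-count = 8 − 3 = 5.
Configuration: t₂g⁵ eg⁰.
The orbital stabilization is -2.0Δ₀ = -2.0 × 372 = -744 kJ/mol.
Relative to high-spin t₂g³ eg² (0 paired), the low-spin configuration has 2 additional pairs, contributing +2 × 237 = +474 kJ/mol.
Combining: -744 + 474 = -270 kJ/mol.

-270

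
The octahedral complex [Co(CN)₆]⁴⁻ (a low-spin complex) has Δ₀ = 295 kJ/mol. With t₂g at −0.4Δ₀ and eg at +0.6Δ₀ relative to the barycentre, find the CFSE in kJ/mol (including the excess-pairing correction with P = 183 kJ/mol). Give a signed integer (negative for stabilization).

Each CN⁻ contributes -1; 6 × (-1) = -6. With overall charge -4, Co is in the +2 oxidation state.
Co is in group 9, so Co²⁺ is d⁷ (9 − 2 = 7).
The d⁷ electrons fill as t₂g⁶ eg¹.
The orbital stabilization is -1.8Δ₀ = -1.8 × 295 = -531 kJ/mol.
High-spin d⁷ would be t₂g⁵ eg² with 2 pairs; low-spin has 3, so 1 excess pair costs +1P = +183 kJ/mol.
Net CFSE = -531 + 183 = -348 kJ/mol.

-348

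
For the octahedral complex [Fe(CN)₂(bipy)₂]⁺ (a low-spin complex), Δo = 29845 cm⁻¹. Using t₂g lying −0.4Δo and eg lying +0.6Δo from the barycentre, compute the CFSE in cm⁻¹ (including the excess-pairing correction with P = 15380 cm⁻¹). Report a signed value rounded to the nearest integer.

-28930

Ligand charges: 2×(-1) from CN⁻ and 2×(+0) from bipy sum to -2; with overall charge +1, Fe is +3.
Fe sits in group 8; removing 3 electrons leaves Fe³⁺ with 8 − 3 = 5 d electrons.
The d⁵ electrons fill as t₂g⁵ eg⁰.
The orbital stabilization is -2.0Δo = -2.0 × 29845 = -59690 cm⁻¹.
High-spin d⁵ would be t₂g³ eg² with 0 pairs; low-spin has 2, so 2 excess pairs cost +2P = +30760 cm⁻¹.
Overall CFSE = -59690 + 30760 = -28930 cm⁻¹.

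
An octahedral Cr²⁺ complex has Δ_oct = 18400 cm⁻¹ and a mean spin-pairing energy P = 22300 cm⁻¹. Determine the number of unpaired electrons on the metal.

4

Cr sits in group 6; removing 2 electrons leaves Cr²⁺ with 6 − 2 = 4 d electrons.
Δ_oct < P, so pairing is avoided: the ground state is high-spin.
Filling d⁴ accordingly: t₂g³ eg¹.
Unpaired electrons: 4.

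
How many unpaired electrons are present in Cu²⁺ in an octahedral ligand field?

Cu is in group 11, so Cu²⁺ is d⁹ (11 − 2 = 9).
Configuration: t₂g⁶ eg³, giving 1 unpaired electron.

1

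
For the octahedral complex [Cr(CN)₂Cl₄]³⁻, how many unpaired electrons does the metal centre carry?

3

Ligand charges: 2×(-1) from CN⁻ and 4×(-1) from Cl⁻ sum to -6; with overall charge -3, Cr is +3.
Group 6 minus oxidation state +3 gives a d³ configuration for Cr³⁺.
Configuration: t₂g³ eg⁰, giving 3 unpaired electrons.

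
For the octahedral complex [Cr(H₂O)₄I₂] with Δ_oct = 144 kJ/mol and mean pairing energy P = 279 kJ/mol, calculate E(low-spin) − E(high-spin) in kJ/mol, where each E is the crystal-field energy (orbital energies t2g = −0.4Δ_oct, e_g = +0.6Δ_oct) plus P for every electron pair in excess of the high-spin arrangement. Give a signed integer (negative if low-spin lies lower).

135

Ligand charges: 4×(+0) from H₂O and 2×(-1) from I⁻ sum to -2; with overall charge +0, Cr is +2.
Cr is in group 6, so Cr²⁺ is d⁴ (6 − 2 = 4).
High-spin d⁴ fills as t2g^3 e_g^1 with CFSE 3(−0.4) + 1(+0.6) = -0.6Δ_oct = -86 kJ/mol.
Low-spin: t2g^4 e_g^0, orbital CFSE = -1.6Δ_oct = -230 kJ/mol; plus 1 excess pair × P = +279 kJ/mol; total 49 kJ/mol.
E(LS) − E(HS) = 49 − (-86) = 135 kJ/mol.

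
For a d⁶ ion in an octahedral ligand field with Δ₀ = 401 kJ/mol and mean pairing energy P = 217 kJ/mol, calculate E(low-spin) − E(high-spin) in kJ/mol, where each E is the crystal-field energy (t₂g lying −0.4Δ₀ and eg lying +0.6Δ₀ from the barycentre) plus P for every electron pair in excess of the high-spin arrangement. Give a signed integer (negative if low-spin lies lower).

High-spin: t₂g⁴ eg², CFSE = -0.4Δ₀ = -160 kJ/mol.
Low-spin t₂g⁶ eg⁰ gives -2.4Δ₀ = -962 kJ/mol, but forming 2 extra pairs costs 2P = 434 kJ/mol, so E(LS) = -962 + 434 = -528 kJ/mol.
Thus E(LS) − E(HS) = -368 kJ/mol.

-368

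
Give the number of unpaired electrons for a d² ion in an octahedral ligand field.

Configuration: t₂g² eg⁰, giving 2 unpaired electrons.

2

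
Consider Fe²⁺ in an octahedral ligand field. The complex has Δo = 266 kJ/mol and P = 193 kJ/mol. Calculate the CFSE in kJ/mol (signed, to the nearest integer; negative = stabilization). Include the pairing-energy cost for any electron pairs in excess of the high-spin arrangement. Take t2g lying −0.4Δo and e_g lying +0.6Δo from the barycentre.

-252

Group 8 minus oxidation state +2 gives a d⁶ configuration for Fe²⁺.
With Δo > P the complex is low-spin.
Filling d⁶ accordingly: t2g^6 e_g^0.
Orbital CFSE = -2.4Δo = -2.4 × 266 = -638 kJ/mol.
Excess pairs vs high-spin: 3 − 1 = 2; pairing cost = +386 kJ/mol.
Net CFSE = -638 + 386 = -252 kJ/mol.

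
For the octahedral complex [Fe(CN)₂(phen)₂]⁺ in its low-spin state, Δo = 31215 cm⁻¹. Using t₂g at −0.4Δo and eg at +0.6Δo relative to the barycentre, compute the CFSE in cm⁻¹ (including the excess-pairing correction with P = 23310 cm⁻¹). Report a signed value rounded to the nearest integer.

Ligand charges: 2×(-1) from CN⁻ and 2×(+0) from phen sum to -2; with overall charge +1, Fe is +3.
Group 8 minus oxidation state +3 gives a d⁵ configuration for Fe³⁺.
Electron filling gives t₂g⁵ eg⁰.
Orbital CFSE = 5(-0.4) + 0(0.6) = -2.0Δo = -2.0 × 31215 = -62430 cm⁻¹.
High-spin d⁵ would be t₂g³ eg² with 0 pairs; low-spin has 2, so 2 excess pairs cost +2P = +46620 cm⁻¹.
Combining: -62430 + 46620 = -15810 cm⁻¹.

-15810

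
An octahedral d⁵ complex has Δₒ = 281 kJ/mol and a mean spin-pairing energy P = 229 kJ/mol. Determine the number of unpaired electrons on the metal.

Here Δₒ > P (281 > 229), so the low-spin state is favoured.
That gives t2g^5 e_g^0.
Unpaired electrons: 1.

1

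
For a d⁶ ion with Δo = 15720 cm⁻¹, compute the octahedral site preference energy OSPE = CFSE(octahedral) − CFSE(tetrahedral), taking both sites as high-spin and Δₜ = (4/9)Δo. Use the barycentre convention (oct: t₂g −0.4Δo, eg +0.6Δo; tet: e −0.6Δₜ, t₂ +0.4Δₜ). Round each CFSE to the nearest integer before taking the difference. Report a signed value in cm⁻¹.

-2096

Octahedral (high-spin): t₂g⁴ eg², CFSE = 4(−0.4) + 2(+0.6) = -0.4Δo = -0.4 × 15720 = -6288 cm⁻¹.
In a tetrahedral site the filling is e³ t₂³: CFSE(tet) = -0.6Δₜ = -0.6 × (4/9)(15720) = -4192 cm⁻¹.
OSPE = CFSE(oct) − CFSE(tet) = -6288 − (-4192) = -2096 cm⁻¹.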